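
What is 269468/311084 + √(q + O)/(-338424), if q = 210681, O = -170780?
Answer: 67367/77771 - √39901/338424 ≈ 0.86563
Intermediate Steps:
269468/311084 + √(q + O)/(-338424) = 269468/311084 + √(210681 - 170780)/(-338424) = 269468*(1/311084) + √39901*(-1/338424) = 67367/77771 - √39901/338424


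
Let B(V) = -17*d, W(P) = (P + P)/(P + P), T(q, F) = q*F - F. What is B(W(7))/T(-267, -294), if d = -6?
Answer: 17/13132 ≈ 0.0012945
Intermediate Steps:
T(q, F) = -F + F*q (T(q, F) = F*q - F = -F + F*q)
W(P) = 1 (W(P) = (2*P)/((2*P)) = (2*P)*(1/(2*P)) = 1)
B(V) = 102 (B(V) = -17*(-6) = 102)
B(W(7))/T(-267, -294) = 102/((-294*(-1 - 267))) = 102/((-294*(-268))) = 102/78792 = 102*(1/78792) = 17/13132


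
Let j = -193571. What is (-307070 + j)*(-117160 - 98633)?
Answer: 108034823313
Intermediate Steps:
(-307070 + j)*(-117160 - 98633) = (-307070 - 193571)*(-117160 - 98633) = -500641*(-215793) = 108034823313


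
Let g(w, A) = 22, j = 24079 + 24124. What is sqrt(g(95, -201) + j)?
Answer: 5*sqrt(1929) ≈ 219.60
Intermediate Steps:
j = 48203
sqrt(g(95, -201) + j) = sqrt(22 + 48203) = sqrt(48225) = 5*sqrt(1929)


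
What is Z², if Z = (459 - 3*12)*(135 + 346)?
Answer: 41397192369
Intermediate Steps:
Z = 203463 (Z = (459 - 36)*481 = 423*481 = 203463)
Z² = 203463² = 41397192369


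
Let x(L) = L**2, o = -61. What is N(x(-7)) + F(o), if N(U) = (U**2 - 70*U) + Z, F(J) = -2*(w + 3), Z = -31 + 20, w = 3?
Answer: -1052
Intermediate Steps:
Z = -11
F(J) = -12 (F(J) = -2*(3 + 3) = -2*6 = -12)
N(U) = -11 + U**2 - 70*U (N(U) = (U**2 - 70*U) - 11 = -11 + U**2 - 70*U)
N(x(-7)) + F(o) = (-11 + ((-7)**2)**2 - 70*(-7)**2) - 12 = (-11 + 49**2 - 70*49) - 12 = (-11 + 2401 - 3430) - 12 = -1040 - 12 = -1052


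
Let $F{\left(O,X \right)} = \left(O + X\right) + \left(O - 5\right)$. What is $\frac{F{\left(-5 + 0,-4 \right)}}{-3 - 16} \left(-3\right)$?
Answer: $-3$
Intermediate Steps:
$F{\left(O,X \right)} = -5 + X + 2 O$ ($F{\left(O,X \right)} = \left(O + X\right) + \left(-5 + O\right) = -5 + X + 2 O$)
$\frac{F{\left(-5 + 0,-4 \right)}}{-3 - 16} \left(-3\right) = \frac{-5 - 4 + 2 \left(-5 + 0\right)}{-3 - 16} \left(-3\right) = \frac{-5 - 4 + 2 \left(-5\right)}{-19} \left(-3\right) = \left(-5 - 4 - 10\right) \left(- \frac{1}{19}\right) \left(-3\right) = \left(-19\right) \left(- \frac{1}{19}\right) \left(-3\right) = 1 \left(-3\right) = -3$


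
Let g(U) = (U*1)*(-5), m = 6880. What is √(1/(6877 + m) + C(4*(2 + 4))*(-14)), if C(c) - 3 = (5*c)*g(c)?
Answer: √38145869180099/13757 ≈ 448.95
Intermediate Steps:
g(U) = -5*U (g(U) = U*(-5) = -5*U)
C(c) = 3 - 25*c² (C(c) = 3 + (5*c)*(-5*c) = 3 - 25*c²)
√(1/(6877 + m) + C(4*(2 + 4))*(-14)) = √(1/(6877 + 6880) + (3 - 25*16*(2 + 4)²)*(-14)) = √(1/13757 + (3 - 25*(4*6)²)*(-14)) = √(1/13757 + (3 - 25*24²)*(-14)) = √(1/13757 + (3 - 25*576)*(-14)) = √(1/13757 + (3 - 14400)*(-14)) = √(1/13757 - 14397*(-14)) = √(1/13757 + 201558) = √(2772833407/13757) = √38145869180099/13757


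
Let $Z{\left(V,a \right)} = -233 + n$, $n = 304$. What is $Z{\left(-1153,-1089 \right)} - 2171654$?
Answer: $-2171583$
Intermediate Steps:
$Z{\left(V,a \right)} = 71$ ($Z{\left(V,a \right)} = -233 + 304 = 71$)
$Z{\left(-1153,-1089 \right)} - 2171654 = 71 - 2171654 = -2171583$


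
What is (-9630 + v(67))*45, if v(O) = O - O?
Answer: -433350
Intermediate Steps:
v(O) = 0
(-9630 + v(67))*45 = (-9630 + 0)*45 = -9630*45 = -433350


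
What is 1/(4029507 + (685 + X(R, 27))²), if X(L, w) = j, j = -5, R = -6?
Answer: 1/4491907 ≈ 2.2262e-7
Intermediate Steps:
X(L, w) = -5
1/(4029507 + (685 + X(R, 27))²) = 1/(4029507 + (685 - 5)²) = 1/(4029507 + 680²) = 1/(4029507 + 462400) = 1/4491907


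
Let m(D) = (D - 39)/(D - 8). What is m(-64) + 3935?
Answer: 283423/72 ≈ 3936.4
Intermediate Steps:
m(D) = (-39 + D)/(-8 + D)
m(-64) + 3935 = (-39 - 64)/(-8 - 64) + 3935 = -103/(-72) + 3935 = -1/72*(-103) + 3935 = 103/72 + 3935 = 283423/72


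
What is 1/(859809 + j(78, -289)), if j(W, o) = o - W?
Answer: 1/859442 ≈ 1.1635e-6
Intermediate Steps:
1/(859809 + j(78, -289)) = 1/(859809 + (-289 - 1*78)) = 1/(859809 + (-289 - 78)) = 1/(859809 - 367) = 1/859442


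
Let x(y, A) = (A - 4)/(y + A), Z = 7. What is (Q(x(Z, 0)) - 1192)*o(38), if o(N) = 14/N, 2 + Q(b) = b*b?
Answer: -58490/133 ≈ -439.77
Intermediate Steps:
x(y, A) = (-4 + A)/(A + y)
Q(b) = -2 + b² (Q(b) = -2 + b*b = -2 + b²)
(Q(x(Z, 0)) - 1192)*o(38) = ((-2 + ((-4 + 0)/(0 + 7))²) - 1192)*(14/38) = ((-2 + (-4/7)²) - 1192)*(14*(1/38)) = ((-2 + ((⅐)*(-4))²) - 1192)*(7/19) = ((-2 + (-4/7)²) - 1192)*(7/19) = ((-2 + 16/49) - 1192)*(7/19) = (-82/49 - 1192)*(7/19) = -58490/49*7/19 = -58490/133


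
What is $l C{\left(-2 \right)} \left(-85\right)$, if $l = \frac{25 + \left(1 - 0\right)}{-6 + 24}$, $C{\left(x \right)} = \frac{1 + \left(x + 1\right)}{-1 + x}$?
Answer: $0$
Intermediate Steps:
$C{\left(x \right)} = \frac{2 + x}{-1 + x}$ ($C{\left(x \right)} = \frac{1 + \left(1 + x\right)}{-1 + x} = \frac{2 + x}{-1 + x}$)
$l = \frac{13}{9}$ ($l = \frac{25 + \left(1 + 0\right)}{18} = \left(25 + 1\right) \frac{1}{18} = 26 \cdot \frac{1}{18} = \frac{13}{9} \approx 1.4444$)
$l C{\left(-2 \right)} \left(-85\right) = \frac{13 \frac{2 - 2}{-1 - 2}}{9} \left(-85\right) = \frac{13 \frac{1}{-3} \cdot 0}{9} \left(-85\right) = \frac{13 \left(\left(- \frac{1}{3}\right) 0\right)}{9} \left(-85\right) = \frac{13}{9} \cdot 0 \left(-85\right) = 0 \left(-85\right) = 0$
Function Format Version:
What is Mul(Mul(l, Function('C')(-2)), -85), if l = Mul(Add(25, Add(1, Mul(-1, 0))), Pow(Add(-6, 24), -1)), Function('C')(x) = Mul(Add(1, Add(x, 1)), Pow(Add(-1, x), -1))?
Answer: 0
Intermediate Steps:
Function('C')(x) = Mul(Pow(Add(-1, x), -1), Add(2, x)) (Function('C')(x) = Mul(Add(1, Add(1, x)), Pow(Add(-1, x), -1)) = Mul(Add(2, x), Pow(Add(-1, x), -1)) = Mul(Pow(Add(-1, x), -1), Add(2, x)))
l = Rational(13, 9) (l = Mul(Add(25, Add(1, 0)), Pow(18, -1)) = Mul(Add(25, 1), Rational(1, 18)) = Mul(26, Rational(1, 18)) = Rational(13, 9) ≈ 1.4444)
Mul(Mul(l, Function('C')(-2)), -85) = Mul(Mul(Rational(13, 9), Mul(Pow(Add(-1, -2), -1), Add(2, -2))), -85) = Mul(Mul(Rational(13, 9), Mul(Pow(-3, -1), 0)), -85) = Mul(Mul(Rational(13, 9), Mul(Rational(-1, 3), 0)), -85) = Mul(Mul(Rational(13, 9), 0), -85) = Mul(0, -85) = 0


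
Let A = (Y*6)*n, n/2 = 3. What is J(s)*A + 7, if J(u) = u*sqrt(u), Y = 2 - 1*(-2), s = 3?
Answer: 7 + 432*sqrt(3) ≈ 755.25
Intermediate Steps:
n = 6 (n = 2*3 = 6)
Y = 4 (Y = 2 + 2 = 4)
A = 144 (A = (4*6)*6 = 24*6 = 144)
J(u) = u**(3/2)
J(s)*A + 7 = 3**(3/2)*144 + 7 = (3*sqrt(3))*144 + 7 = 432*sqrt(3) + 7 = 7 + 432*sqrt(3)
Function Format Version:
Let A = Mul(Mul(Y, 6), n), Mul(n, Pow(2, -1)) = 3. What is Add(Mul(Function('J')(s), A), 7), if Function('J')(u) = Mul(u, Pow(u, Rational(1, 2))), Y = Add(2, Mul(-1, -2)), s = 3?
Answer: Add(7, Mul(432, Pow(3, Rational(1, 2)))) ≈ 755.25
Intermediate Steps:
n = 6 (n = Mul(2, 3) = 6)
Y = 4 (Y = Add(2, 2) = 4)
A = 144 (A = Mul(Mul(4, 6), 6) = Mul(24, 6) = 144)
Function('J')(u) = Pow(u, Rational(3, 2))
Add(Mul(Function('J')(s), A), 7) = Add(Mul(Pow(3, Rational(3, 2)), 144), 7) = Add(Mul(Mul(3, Pow(3, Rational(1, 2))), 144), 7) = Add(Mul(432, Pow(3, Rational(1, 2))), 7) = Add(7, Mul(432, Pow(3, Rational(1, 2))))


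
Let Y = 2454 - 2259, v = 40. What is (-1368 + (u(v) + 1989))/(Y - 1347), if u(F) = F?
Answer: -661/1152 ≈ -0.57378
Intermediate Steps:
Y = 195
(-1368 + (u(v) + 1989))/(Y - 1347) = (-1368 + (40 + 1989))/(195 - 1347) = (-1368 + 2029)/(-1152) = 661*(-1/1152) = -661/1152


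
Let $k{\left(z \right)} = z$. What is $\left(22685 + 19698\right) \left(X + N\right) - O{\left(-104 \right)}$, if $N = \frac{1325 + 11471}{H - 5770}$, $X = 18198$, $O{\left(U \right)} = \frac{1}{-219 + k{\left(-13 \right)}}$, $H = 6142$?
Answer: $\frac{16672718460821}{21576} \approx 7.7274 \cdot 10^{8}$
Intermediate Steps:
$O{\left(U \right)} = - \frac{1}{232}$ ($O{\left(U \right)} = \frac{1}{-219 - 13} = \frac{1}{-232} = - \frac{1}{232}$)
$N = \frac{3199}{93}$ ($N = \frac{1325 + 11471}{6142 - 5770} = \frac{12796}{372} = 12796 \cdot \frac{1}{372} = \frac{3199}{93} \approx 34.398$)
$\left(22685 + 19698\right) \left(X + N\right) - O{\left(-104 \right)} = \left(22685 + 19698\right) \left(18198 + \frac{3199}{93}\right) - - \frac{1}{232} = 42383 \cdot \frac{1695613}{93} + \frac{1}{232} = \frac{71865165779}{93} + \frac{1}{232} = \frac{16672718460821}{21576}$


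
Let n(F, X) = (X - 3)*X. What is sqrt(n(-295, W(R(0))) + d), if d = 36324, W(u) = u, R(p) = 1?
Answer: sqrt(36322) ≈ 190.58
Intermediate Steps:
n(F, X) = X*(-3 + X) (n(F, X) = (-3 + X)*X = X*(-3 + X))
sqrt(n(-295, W(R(0))) + d) = sqrt(1*(-3 + 1) + 36324) = sqrt(1*(-2) + 36324) = sqrt(-2 + 36324) = sqrt(36322)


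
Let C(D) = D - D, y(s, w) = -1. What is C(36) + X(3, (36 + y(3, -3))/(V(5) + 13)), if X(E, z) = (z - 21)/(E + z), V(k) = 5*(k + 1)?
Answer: -217/41 ≈ -5.2927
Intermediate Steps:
V(k) = 5 + 5*k (V(k) = 5*(1 + k) = 5 + 5*k)
C(D) = 0
X(E, z) = (-21 + z)/(E + z)
C(36) + X(3, (36 + y(3, -3))/(V(5) + 13)) = 0 + (-21 + (36 - 1)/((5 + 5*5) + 13))/(3 + (36 - 1)/((5 + 5*5) + 13)) = 0 + (-21 + 35/((5 + 25) + 13))/(3 + 35/((5 + 25) + 13)) = 0 + (-21 + 35/(30 + 13))/(3 + 35/(30 + 13)) = 0 + (-21 + 35/43)/(3 + 35/43) = 0 - 868/43/(164/43) = 0 + (43/164)*(-868/43) = 0 - 217/41 = -217/41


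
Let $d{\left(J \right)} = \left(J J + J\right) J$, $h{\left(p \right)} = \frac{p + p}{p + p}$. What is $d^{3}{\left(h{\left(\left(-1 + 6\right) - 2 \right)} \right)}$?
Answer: $8$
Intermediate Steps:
$h{\left(p \right)} = 1$ ($h{\left(p \right)} = \frac{2 p}{2 p} = 2 p \frac{1}{2 p} = 1$)
$d{\left(J \right)} = J \left(J + J^{2}\right)$ ($d{\left(J \right)} = \left(J^{2} + J\right) J = \left(J + J^{2}\right) J = J \left(J + J^{2}\right)$)
$d^{3}{\left(h{\left(\left(-1 + 6\right) - 2 \right)} \right)} = \left(1^{2} \left(1 + 1\right)\right)^{3} = \left(1 \cdot 2\right)^{3} = 2^{3} = 8$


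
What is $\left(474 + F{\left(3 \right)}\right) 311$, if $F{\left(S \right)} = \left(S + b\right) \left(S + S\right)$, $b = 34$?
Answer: $216456$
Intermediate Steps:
$F{\left(S \right)} = 2 S \left(34 + S\right)$ ($F{\left(S \right)} = \left(S + 34\right) \left(S + S\right) = \left(34 + S\right) 2 S = 2 S \left(34 + S\right)$)
$\left(474 + F{\left(3 \right)}\right) 311 = \left(474 + 2 \cdot 3 \left(34 + 3\right)\right) 311 = \left(474 + 2 \cdot 3 \cdot 37\right) 311 = \left(474 + 222\right) 311 = 696 \cdot 311 = 216456$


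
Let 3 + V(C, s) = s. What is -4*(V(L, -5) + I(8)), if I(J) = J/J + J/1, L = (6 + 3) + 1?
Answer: -4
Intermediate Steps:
L = 10 (L = 9 + 1 = 10)
I(J) = 1 + J (I(J) = 1 + J*1 = 1 + J)
V(C, s) = -3 + s
-4*(V(L, -5) + I(8)) = -4*((-3 - 5) + (1 + 8)) = -4*(-8 + 9) = -4*1 = -4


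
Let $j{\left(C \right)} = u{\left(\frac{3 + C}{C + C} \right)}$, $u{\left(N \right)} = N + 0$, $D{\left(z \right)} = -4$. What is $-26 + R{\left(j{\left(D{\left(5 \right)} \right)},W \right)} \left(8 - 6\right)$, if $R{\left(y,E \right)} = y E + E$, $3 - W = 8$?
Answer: $- \frac{149}{4} \approx -37.25$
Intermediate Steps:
$W = -5$ ($W = 3 - 8 = -5$)
$u{\left(N \right)} = N$
$j{\left(C \right)} = \frac{3 + C}{2 C}$ ($j{\left(C \right)} = \frac{3 + C}{C + C} = \frac{3 + C}{2 C}$)
$R{\left(y,E \right)} = E + E y$ ($R{\left(y,E \right)} = E y + E = E + E y$)
$-26 + R{\left(j{\left(D{\left(5 \right)} \right)},W \right)} \left(8 - 6\right) = -26 + - 5 \left(1 + \frac{3 - 4}{2 \left(-4\right)}\right) \left(8 - 6\right) = -26 + - 5 \left(1 + \frac{1}{2} \left(- \frac{1}{4}\right) \left(-1\right)\right) 2 = -26 + - 5 \left(1 + \frac{1}{8}\right) 2 = -26 + \left(-5\right) \frac{9}{8} \cdot 2 = -26 - \frac{45}{4} = - \frac{149}{4}$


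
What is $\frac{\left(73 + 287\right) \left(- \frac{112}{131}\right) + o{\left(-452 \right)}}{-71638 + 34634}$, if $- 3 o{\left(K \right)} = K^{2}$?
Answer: $\frac{6721196}{3635643} \approx 1.8487$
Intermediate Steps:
$o{\left(K \right)} = - \frac{K^{2}}{3}$
$\frac{\left(73 + 287\right) \left(- \frac{112}{131}\right) + o{\left(-452 \right)}}{-71638 + 34634} = \frac{\left(73 + 287\right) \left(- \frac{112}{131}\right) - \frac{\left(-452\right)^{2}}{3}}{-71638 + 34634} = \frac{360 \left(\left(-112\right) \frac{1}{131}\right) - \frac{204304}{3}}{-37004} = \left(360 \left(- \frac{112}{131}\right) - \frac{204304}{3}\right) \left(- \frac{1}{37004}\right) = \left(- \frac{40320}{131} - \frac{204304}{3}\right) \left(- \frac{1}{37004}\right) = \left(- \frac{26884784}{393}\right) \left(- \frac{1}{37004}\right) = \frac{6721196}{3635643}$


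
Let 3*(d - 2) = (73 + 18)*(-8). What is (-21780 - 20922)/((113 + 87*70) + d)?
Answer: -128106/17887 ≈ -7.1620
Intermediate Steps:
d = -722/3 (d = 2 + ((73 + 18)*(-8))/3 = 2 + (91*(-8))/3 = 2 + (⅓)*(-728) = 2 - 728/3 = -722/3 ≈ -240.67)
(-21780 - 20922)/((113 + 87*70) + d) = (-21780 - 20922)/((113 + 87*70) - 722/3) = -42702/((113 + 6090) - 722/3) = -42702/(6203 - 722/3) = -42702/17887/3 = -42702*3/17887 = -128106/17887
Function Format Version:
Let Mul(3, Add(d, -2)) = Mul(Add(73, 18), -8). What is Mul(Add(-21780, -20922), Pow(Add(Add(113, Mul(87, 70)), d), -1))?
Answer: Rational(-128106, 17887) ≈ -7.1620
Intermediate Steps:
d = Rational(-722, 3) (d = Add(2, Mul(Rational(1, 3), Mul(Add(73, 18), -8))) = Add(2, Mul(Rational(1, 3), Mul(91, -8))) = Add(2, Mul(Rational(1, 3), -728)) = Add(2, Rational(-728, 3)) = Rational(-722, 3) ≈ -240.67)
Mul(Add(-21780, -20922), Pow(Add(Add(113, Mul(87, 70)), d), -1)) = Mul(Add(-21780, -20922), Pow(Add(Add(113, Mul(87, 70)), Rational(-722, 3)), -1)) = Mul(-42702, Pow(Add(Add(113, 6090), Rational(-722, 3)), -1)) = Mul(-42702, Pow(Add(6203, Rational(-722, 3)), -1)) = Mul(-42702, Pow(Rational(17887, 3), -1)) = Mul(-42702, Rational(3, 17887)) = Rational(-128106, 17887)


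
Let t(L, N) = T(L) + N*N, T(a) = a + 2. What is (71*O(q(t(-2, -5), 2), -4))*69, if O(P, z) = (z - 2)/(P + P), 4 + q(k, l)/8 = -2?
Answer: 4899/16 ≈ 306.19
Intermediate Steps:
T(a) = 2 + a
t(L, N) = 2 + L + N**2 (t(L, N) = (2 + L) + N*N = (2 + L) + N**2 = 2 + L + N**2)
q(k, l) = -48 (q(k, l) = -32 + 8*(-2) = -32 - 16 = -48)
O(P, z) = (-2 + z)/(2*P) (O(P, z) = (-2 + z)/((2*P)) = (-2 + z)*(1/(2*P)) = (-2 + z)/(2*P))
(71*O(q(t(-2, -5), 2), -4))*69 = (71*((1/2)*(-2 - 4)/(-48)))*69 = (71*((1/2)*(-1/48)*(-6)))*69 = (71*(1/16))*69 = (71/16)*69 = 4899/16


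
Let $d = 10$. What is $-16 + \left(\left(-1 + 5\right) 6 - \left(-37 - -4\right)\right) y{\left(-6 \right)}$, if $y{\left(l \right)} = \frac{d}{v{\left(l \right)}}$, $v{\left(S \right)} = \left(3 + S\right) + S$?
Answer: $- \frac{238}{3} \approx -79.333$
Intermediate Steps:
$v{\left(S \right)} = 3 + 2 S$
$y{\left(l \right)} = \frac{10}{3 + 2 l}$
$-16 + \left(\left(-1 + 5\right) 6 - \left(-37 - -4\right)\right) y{\left(-6 \right)} = -16 + \left(\left(-1 + 5\right) 6 - \left(-37 - -4\right)\right) \frac{10}{3 + 2 \left(-6\right)} = -16 + \left(4 \cdot 6 - \left(-37 + 4\right)\right) \frac{10}{3 - 12} = -16 + \left(24 - -33\right) \frac{10}{-9} = -16 + \left(24 + 33\right) 10 \left(- \frac{1}{9}\right) = -16 + 57 \left(- \frac{10}{9}\right) = -16 - \frac{190}{3} = - \frac{238}{3}$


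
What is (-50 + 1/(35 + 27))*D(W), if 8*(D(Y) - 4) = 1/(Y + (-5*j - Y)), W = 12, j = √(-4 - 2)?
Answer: -6198/31 - 1033*I*√6/4960 ≈ -199.94 - 0.51015*I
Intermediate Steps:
j = I*√6 (j = √(-6) = I*√6 ≈ 2.4495*I)
D(Y) = 4 + I*√6/240 (D(Y) = 4 + 1/(8*(Y + (-5*I*√6 - Y))) = 4 + 1/(8*(Y + (-Y - 5*I*√6))) = 4 + 1/(8*((-5*I*√6))) = 4 + (I*√6/30)/8 = 4 + I*√6/240)
(-50 + 1/(35 + 27))*D(W) = (-50 + 1/(35 + 27))*(4 + I*√6/240) = (-50 + 1/62)*(4 + I*√6/240) = -3099*(4 + I*√6/240)/62 = -6198/31 - 1033*I*√6/4960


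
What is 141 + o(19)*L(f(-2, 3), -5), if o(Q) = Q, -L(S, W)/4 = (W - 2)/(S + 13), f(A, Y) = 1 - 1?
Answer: 2365/13 ≈ 181.92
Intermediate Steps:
f(A, Y) = 0
L(S, W) = -4*(-2 + W)/(13 + S) (L(S, W) = -4*(W - 2)/(S + 13) = -4*(-2 + W)/(13 + S))
141 + o(19)*L(f(-2, 3), -5) = 141 + 19*(4*(2 - 1*(-5))/(13 + 0)) = 141 + 19*(4*(2 + 5)/13) = 141 + 19*(4*(1/13)*7) = 141 + 19*(28/13) = 141 + 532/13 = 2365/13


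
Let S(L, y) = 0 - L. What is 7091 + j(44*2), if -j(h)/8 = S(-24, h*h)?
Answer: 6899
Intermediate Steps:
S(L, y) = -L
j(h) = -192 (j(h) = -(-8)*(-24) = -8*24 = -192)
7091 + j(44*2) = 7091 - 192 = 6899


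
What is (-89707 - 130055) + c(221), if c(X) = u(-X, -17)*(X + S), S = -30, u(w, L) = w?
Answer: -261973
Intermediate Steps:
c(X) = -X*(-30 + X) (c(X) = (-X)*(X - 30) = (-X)*(-30 + X) = -X*(-30 + X))
(-89707 - 130055) + c(221) = (-89707 - 130055) + 221*(30 - 1*221) = -219762 + 221*(30 - 221) = -219762 + 221*(-191) = -219762 - 42211 = -261973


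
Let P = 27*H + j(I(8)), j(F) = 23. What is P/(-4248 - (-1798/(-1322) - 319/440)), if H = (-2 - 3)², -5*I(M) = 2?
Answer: -18455120/112333911 ≈ -0.16429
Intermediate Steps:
I(M) = -⅖ (I(M) = -⅕*2 = -⅖)
H = 25 (H = (-5)² = 25)
P = 698 (P = 27*25 + 23 = 675 + 23 = 698)
P/(-4248 - (-1798/(-1322) - 319/440)) = 698/(-4248 - (-1798/(-1322) - 319/440)) = 698/(-4248 - (-1798*(-1/1322) - 319*1/440)) = 698/(-4248 - (899/661 - 29/40)) = 698/(-4248 - 1*16791/26440) = 698/(-4248 - 16791/26440) = 698/(-112333911/26440) = 698*(-26440/112333911) = -18455120/112333911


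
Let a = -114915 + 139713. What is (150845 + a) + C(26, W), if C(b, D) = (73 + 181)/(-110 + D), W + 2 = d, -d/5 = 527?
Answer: 482491067/2747 ≈ 1.7564e+5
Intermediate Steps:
d = -2635 (d = -5*527 = -2635)
a = 24798
W = -2637 (W = -2 - 2635 = -2637)
C(b, D) = 254/(-110 + D)
(150845 + a) + C(26, W) = (150845 + 24798) + 254/(-110 - 2637) = 175643 + 254/(-2747) = 175643 + 254*(-1/2747) = 175643 - 254/2747 = 482491067/2747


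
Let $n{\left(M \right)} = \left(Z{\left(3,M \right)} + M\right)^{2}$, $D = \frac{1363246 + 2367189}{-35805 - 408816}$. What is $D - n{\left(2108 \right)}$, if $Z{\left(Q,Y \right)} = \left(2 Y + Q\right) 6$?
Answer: $- \frac{334339915964599}{444621} \approx -7.5197 \cdot 10^{8}$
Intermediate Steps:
$Z{\left(Q,Y \right)} = 6 Q + 12 Y$ ($Z{\left(Q,Y \right)} = \left(Q + 2 Y\right) 6 = 6 Q + 12 Y$)
$D = - \frac{3730435}{444621}$ ($D = \frac{3730435}{-444621} = 3730435 \left(- \frac{1}{444621}\right) = - \frac{3730435}{444621} \approx -8.3902$)
$n{\left(M \right)} = \left(18 + 13 M\right)^{2}$ ($n{\left(M \right)} = \left(\left(6 \cdot 3 + 12 M\right) + M\right)^{2} = \left(\left(18 + 12 M\right) + M\right)^{2} = \left(18 + 13 M\right)^{2}$)
$D - n{\left(2108 \right)} = - \frac{3730435}{444621} - \left(18 + 13 \cdot 2108\right)^{2} = - \frac{3730435}{444621} - \left(18 + 27404\right)^{2} = - \frac{3730435}{444621} - 27422^{2} = - \frac{3730435}{444621} - 751966084 = - \frac{334339915964599}{444621}$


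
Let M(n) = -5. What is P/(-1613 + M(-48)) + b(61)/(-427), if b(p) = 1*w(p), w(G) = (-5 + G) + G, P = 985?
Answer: -609901/690886 ≈ -0.88278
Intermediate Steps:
w(G) = -5 + 2*G
b(p) = -5 + 2*p (b(p) = 1*(-5 + 2*p) = -5 + 2*p)
P/(-1613 + M(-48)) + b(61)/(-427) = 985/(-1613 - 5) + (-5 + 2*61)/(-427) = 985/(-1618) + (-5 + 122)*(-1/427) = 985*(-1/1618) + 117*(-1/427) = -985/1618 - 117/427 = -609901/690886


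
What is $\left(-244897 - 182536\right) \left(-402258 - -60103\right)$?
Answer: $146248338115$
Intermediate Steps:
$\left(-244897 - 182536\right) \left(-402258 - -60103\right) = - 427433 \left(-402258 + \left(-4595 + 64698\right)\right) = - 427433 \left(-402258 + 60103\right) = \left(-427433\right) \left(-342155\right) = 146248338115$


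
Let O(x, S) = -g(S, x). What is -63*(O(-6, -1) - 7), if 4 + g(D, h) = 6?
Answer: 567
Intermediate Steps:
g(D, h) = 2 (g(D, h) = -4 + 6 = 2)
O(x, S) = -2 (O(x, S) = -1*2 = -2)
-63*(O(-6, -1) - 7) = -63*(-2 - 7) = -63*(-9) = 567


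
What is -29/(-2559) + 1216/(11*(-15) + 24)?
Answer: -345295/40091 ≈ -8.6128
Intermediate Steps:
-29/(-2559) + 1216/(11*(-15) + 24) = -29*(-1/2559) + 1216/(-165 + 24) = 29/2559 + 1216/(-141) = 29/2559 + 1216*(-1/141) = 29/2559 - 1216/141 = -345295/40091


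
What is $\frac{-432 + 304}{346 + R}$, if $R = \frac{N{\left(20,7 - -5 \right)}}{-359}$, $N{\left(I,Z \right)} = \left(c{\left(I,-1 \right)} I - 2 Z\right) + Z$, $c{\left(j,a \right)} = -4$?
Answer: $- \frac{22976}{62153} \approx -0.36967$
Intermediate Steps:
$N{\left(I,Z \right)} = - Z - 4 I$ ($N{\left(I,Z \right)} = \left(- 4 I - 2 Z\right) + Z = - Z - 4 I$)
$R = \frac{92}{359}$ ($R = \frac{- (7 - -5) - 80}{-359} = \left(- (7 + 5) - 80\right) \left(- \frac{1}{359}\right) = \left(\left(-1\right) 12 - 80\right) \left(- \frac{1}{359}\right) = \left(-12 - 80\right) \left(- \frac{1}{359}\right) = \left(-92\right) \left(- \frac{1}{359}\right) = \frac{92}{359} \approx 0.25627$)
$\frac{-432 + 304}{346 + R} = \frac{-432 + 304}{346 + \frac{92}{359}} = - \frac{128}{\frac{124306}{359}} = \left(-128\right) \frac{359}{124306} = - \frac{22976}{62153}$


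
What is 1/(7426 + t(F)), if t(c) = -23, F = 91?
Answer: 1/7403 ≈ 0.00013508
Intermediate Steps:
1/(7426 + t(F)) = 1/(7426 - 23) = 1/7403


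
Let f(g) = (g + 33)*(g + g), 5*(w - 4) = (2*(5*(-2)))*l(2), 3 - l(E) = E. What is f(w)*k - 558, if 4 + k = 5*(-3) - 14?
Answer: -558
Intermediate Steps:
l(E) = 3 - E
w = 0 (w = 4 + ((2*(5*(-2)))*(3 - 1*2))/5 = 4 + ((2*(-10))*(3 - 2))/5 = 4 + (-20*1)/5 = 4 + (⅕)*(-20) = 4 - 4 = 0)
k = -33 (k = -4 + (5*(-3) - 14) = -4 + (-15 - 14) = -4 - 29 = -33)
f(g) = 2*g*(33 + g) (f(g) = (33 + g)*(2*g) = 2*g*(33 + g))
f(w)*k - 558 = (2*0*(33 + 0))*(-33) - 558 = (2*0*33)*(-33) - 558 = 0*(-33) - 558 = 0 - 558 = -558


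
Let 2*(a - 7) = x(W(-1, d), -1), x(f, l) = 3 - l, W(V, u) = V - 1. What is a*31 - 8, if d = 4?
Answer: 271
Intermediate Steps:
W(V, u) = -1 + V
a = 9 (a = 7 + (3 - 1*(-1))/2 = 7 + (3 + 1)/2 = 7 + (1/2)*4 = 7 + 2 = 9)
a*31 - 8 = 9*31 - 8 = 279 - 8 = 271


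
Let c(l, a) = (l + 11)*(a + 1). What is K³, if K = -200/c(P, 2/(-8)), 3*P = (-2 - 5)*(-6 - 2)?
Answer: -512000000/704969 ≈ -726.27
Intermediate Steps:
P = 56/3 (P = ((-2 - 5)*(-6 - 2))/3 = (-7*(-8))/3 = (⅓)*56 = 56/3 ≈ 18.667)
c(l, a) = (1 + a)*(11 + l) (c(l, a) = (11 + l)*(1 + a) = (1 + a)*(11 + l))
K = -800/89 (K = -200/(11 + 56/3 + 11*(2/(-8)) + (2/(-8))*(56/3)) = -200/(11 + 56/3 + 11*(2*(-⅛)) + (2*(-⅛))*(56/3)) = -200/(11 + 56/3 + 11*(-¼) - ¼*56/3) = -200/(11 + 56/3 - 11/4 - 14/3) = -200/89/4 = -200*4/89 = -800/89 ≈ -8.9888)
K³ = (-800/89)³ = -512000000/704969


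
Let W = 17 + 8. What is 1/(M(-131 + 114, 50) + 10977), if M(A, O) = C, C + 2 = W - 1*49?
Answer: 1/10951 ≈ 9.1316e-5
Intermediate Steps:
W = 25
C = -26 (C = -2 + (25 - 1*49) = -2 + (25 - 49) = -2 - 24 = -26)
M(A, O) = -26
1/(M(-131 + 114, 50) + 10977) = 1/(-26 + 10977) = 1/10951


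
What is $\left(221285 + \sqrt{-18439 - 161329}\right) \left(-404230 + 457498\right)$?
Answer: $11787409380 + 106536 i \sqrt{44942} \approx 1.1787 \cdot 10^{10} + 2.2585 \cdot 10^{7} i$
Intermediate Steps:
$\left(221285 + \sqrt{-18439 - 161329}\right) \left(-404230 + 457498\right) = \left(221285 + \sqrt{-179768}\right) 53268 = \left(221285 + 2 i \sqrt{44942}\right) 53268 = 11787409380 + 106536 i \sqrt{44942}$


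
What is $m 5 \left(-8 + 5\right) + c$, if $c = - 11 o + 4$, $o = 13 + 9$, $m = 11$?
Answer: $-403$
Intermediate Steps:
$o = 22$
$c = -238$ ($c = \left(-11\right) 22 + 4 = -242 + 4 = -238$)
$m 5 \left(-8 + 5\right) + c = 11 \cdot 5 \left(-8 + 5\right) - 238 = 55 \left(-3\right) - 238 = -165 - 238 = -403$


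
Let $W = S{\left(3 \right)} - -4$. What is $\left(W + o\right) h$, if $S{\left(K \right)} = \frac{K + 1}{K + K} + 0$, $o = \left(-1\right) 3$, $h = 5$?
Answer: $\frac{25}{3} \approx 8.3333$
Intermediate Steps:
$o = -3$
$S{\left(K \right)} = \frac{1 + K}{2 K}$ ($S{\left(K \right)} = \frac{1 + K}{2 K} + 0 = \frac{1 + K}{2 K}$)
$W = \frac{14}{3}$ ($W = \frac{1 + 3}{2 \cdot 3} - -4 = \frac{1}{2} \cdot \frac{1}{3} \cdot 4 + 4 = \frac{2}{3} + 4 = \frac{14}{3} \approx 4.6667$)
$\left(W + o\right) h = \left(\frac{14}{3} - 3\right) 5 = \frac{5}{3} \cdot 5 = \frac{25}{3}$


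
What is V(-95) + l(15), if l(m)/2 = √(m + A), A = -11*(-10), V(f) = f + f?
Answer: -190 + 10*√5 ≈ -167.64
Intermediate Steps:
V(f) = 2*f
A = 110
l(m) = 2*√(110 + m) (l(m) = 2*√(m + 110) = 2*√(110 + m))
V(-95) + l(15) = 2*(-95) + 2*√(110 + 15) = -190 + 2*√125 = -190 + 2*(5*√5) = -190 + 10*√5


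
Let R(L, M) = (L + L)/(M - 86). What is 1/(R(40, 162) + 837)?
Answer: 19/15923 ≈ 0.0011932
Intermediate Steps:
R(L, M) = 2*L/(-86 + M) (R(L, M) = (2*L)/(-86 + M) = 2*L/(-86 + M))
1/(R(40, 162) + 837) = 1/(2*40/(-86 + 162) + 837) = 1/(2*40/76 + 837) = 1/(2*40*(1/76) + 837) = 1/(20/19 + 837) = 1/(15923/19) = 19/15923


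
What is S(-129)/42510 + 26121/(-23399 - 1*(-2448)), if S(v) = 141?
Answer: -369149873/296875670 ≈ -1.2435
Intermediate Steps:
S(-129)/42510 + 26121/(-23399 - 1*(-2448)) = 141/42510 + 26121/(-23399 - 1*(-2448)) = 141*(1/42510) + 26121/(-23399 + 2448) = 47/14170 + 26121/(-20951) = 47/14170 + 26121*(-1/20951) = 47/14170 - 26121/20951 = -369149873/296875670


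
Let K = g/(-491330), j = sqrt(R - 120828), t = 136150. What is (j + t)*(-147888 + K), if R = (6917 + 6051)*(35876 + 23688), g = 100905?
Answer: -141327418733025/7019 - 2076054627*sqrt(193076281)/7019 ≈ -2.4245e+10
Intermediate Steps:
R = 772425952 (R = 12968*59564 = 772425952)
j = 2*sqrt(193076281) (j = sqrt(772425952 - 120828) = sqrt(772305124) = 2*sqrt(193076281) ≈ 27790.)
K = -2883/14038 (K = 100905/(-491330) = 100905*(-1/491330) = -2883/14038 ≈ -0.20537)
(j + t)*(-147888 + K) = (2*sqrt(193076281) + 136150)*(-147888 - 2883/14038) = (136150 + 2*sqrt(193076281))*(-2076054627/14038) = -141327418733025/7019 - 2076054627*sqrt(193076281)/7019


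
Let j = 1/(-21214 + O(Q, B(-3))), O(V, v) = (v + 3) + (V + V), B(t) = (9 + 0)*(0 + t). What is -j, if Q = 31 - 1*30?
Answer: 1/21236 ≈ 4.7090e-5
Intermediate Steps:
B(t) = 9*t
Q = 1 (Q = 31 - 30 = 1)
O(V, v) = 3 + v + 2*V (O(V, v) = (3 + v) + 2*V = 3 + v + 2*V)
j = -1/21236 (j = 1/(-21214 + (3 + 9*(-3) + 2*1)) = 1/(-21214 + (3 - 27 + 2)) = 1/(-21214 - 22) = 1/(-21236) = -1/21236 ≈ -4.7090e-5)
-j = -1*(-1/21236) = 1/21236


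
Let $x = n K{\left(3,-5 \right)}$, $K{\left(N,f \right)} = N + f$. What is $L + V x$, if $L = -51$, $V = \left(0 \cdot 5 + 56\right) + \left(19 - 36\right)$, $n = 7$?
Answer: $-597$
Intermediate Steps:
$x = -14$ ($x = 7 \left(3 - 5\right) = 7 \left(-2\right) = -14$)
$V = 39$ ($V = \left(0 + 56\right) + \left(19 - 36\right) = 56 - 17 = 39$)
$L + V x = -51 + 39 \left(-14\right) = -51 - 546 = -597$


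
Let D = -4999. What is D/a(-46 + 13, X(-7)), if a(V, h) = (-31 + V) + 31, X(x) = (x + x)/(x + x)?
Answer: 4999/33 ≈ 151.48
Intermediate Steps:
X(x) = 1 (X(x) = (2*x)/((2*x)) = (2*x)*(1/(2*x)) = 1)
a(V, h) = V
D/a(-46 + 13, X(-7)) = -4999/(-46 + 13) = -4999/(-33) = -4999*(-1/33) = 4999/33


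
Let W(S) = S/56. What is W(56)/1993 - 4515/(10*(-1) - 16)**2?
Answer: -8997719/1347268 ≈ -6.6785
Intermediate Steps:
W(S) = S/56 (W(S) = S*(1/56) = S/56)
W(56)/1993 - 4515/(10*(-1) - 16)**2 = ((1/56)*56)/1993 - 4515/(10*(-1) - 16)**2 = 1*(1/1993) - 4515/(-10 - 16)**2 = 1/1993 - 4515/((-26)**2) = 1/1993 - 4515/676 = -8997719/1347268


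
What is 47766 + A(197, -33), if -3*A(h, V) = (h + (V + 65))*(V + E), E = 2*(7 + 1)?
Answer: 147191/3 ≈ 49064.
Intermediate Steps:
E = 16 (E = 2*8 = 16)
A(h, V) = -(16 + V)*(65 + V + h)/3 (A(h, V) = -(h + (V + 65))*(V + 16)/3 = -(h + (65 + V))*(16 + V)/3 = -(65 + V + h)*(16 + V)/3 = -(16 + V)*(65 + V + h)/3)
47766 + A(197, -33) = 47766 + (-1040/3 - 27*(-33) - 16/3*197 - ⅓*(-33)² - ⅓*(-33)*197) = 47766 + (-1040/3 + 891 - 3152/3 - ⅓*1089 + 2167) = 47766 + (-1040/3 + 891 - 3152/3 - 363 + 2167) = 47766 + 3893/3 = 147191/3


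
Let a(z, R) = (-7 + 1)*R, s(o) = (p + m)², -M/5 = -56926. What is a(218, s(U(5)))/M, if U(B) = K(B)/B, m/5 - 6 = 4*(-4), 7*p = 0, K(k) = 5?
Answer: -1500/28463 ≈ -0.052700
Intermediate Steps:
M = 284630 (M = -5*(-56926) = 284630)
p = 0 (p = (⅐)*0 = 0)
m = -50 (m = 30 + 5*(4*(-4)) = 30 + 5*(-16) = 30 - 80 = -50)
U(B) = 5/B
s(o) = 2500 (s(o) = (0 - 50)² = (-50)² = 2500)
a(z, R) = -6*R
a(218, s(U(5)))/M = -6*2500/284630 = -15000*1/284630 = -1500/28463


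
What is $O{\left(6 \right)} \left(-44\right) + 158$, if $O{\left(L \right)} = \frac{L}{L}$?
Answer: $114$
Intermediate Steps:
$O{\left(L \right)} = 1$
$O{\left(6 \right)} \left(-44\right) + 158 = 1 \left(-44\right) + 158 = -44 + 158 = 114$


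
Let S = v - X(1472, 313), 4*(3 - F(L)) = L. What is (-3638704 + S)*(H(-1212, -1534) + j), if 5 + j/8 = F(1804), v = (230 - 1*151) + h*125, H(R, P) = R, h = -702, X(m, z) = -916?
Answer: 18016319724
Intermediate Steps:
F(L) = 3 - L/4
v = -87671 (v = (230 - 1*151) - 702*125 = (230 - 151) - 87750 = 79 - 87750 = -87671)
j = -3624 (j = -40 + 8*(3 - ¼*1804) = -40 + 8*(3 - 451) = -40 + 8*(-448) = -40 - 3584 = -3624)
S = -86755 (S = -87671 - 1*(-916) = -87671 + 916 = -86755)
(-3638704 + S)*(H(-1212, -1534) + j) = (-3638704 - 86755)*(-1212 - 3624) = -3725459*(-4836) = 18016319724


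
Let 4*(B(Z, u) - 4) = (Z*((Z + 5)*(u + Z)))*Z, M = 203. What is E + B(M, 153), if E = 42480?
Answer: 762903492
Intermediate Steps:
B(Z, u) = 4 + Z²*(5 + Z)*(Z + u)/4 (B(Z, u) = 4 + ((Z*((Z + 5)*(u + Z)))*Z)/4 = 4 + ((Z*((5 + Z)*(Z + u)))*Z)/4 = 4 + ((Z*(5 + Z)*(Z + u))*Z)/4 = 4 + (Z²*(5 + Z)*(Z + u))/4 = 4 + Z²*(5 + Z)*(Z + u)/4)
E + B(M, 153) = 42480 + (4 + (¼)*203⁴ + (5/4)*203³ + (¼)*153*203³ + (5/4)*153*203²) = 42480 + (4 + (¼)*1698181681 + (5/4)*8365427 + (¼)*153*8365427 + (5/4)*153*41209) = 42480 + (4 + 1698181681/4 + 41827135/4 + 1279910331/4 + 31524885/4) = 42480 + 762861012 = 762903492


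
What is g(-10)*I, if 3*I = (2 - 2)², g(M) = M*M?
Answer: 0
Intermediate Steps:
g(M) = M²
I = 0 (I = (2 - 2)²/3 = (⅓)*0² = (⅓)*0 = 0)
g(-10)*I = (-10)²*0 = 100*0 = 0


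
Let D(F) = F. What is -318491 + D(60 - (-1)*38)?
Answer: -318393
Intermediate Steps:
-318491 + D(60 - (-1)*38) = -318491 + (60 - (-1)*38) = -318491 + (60 - 1*(-38)) = -318491 + (60 + 38) = -318491 + 98 = -318393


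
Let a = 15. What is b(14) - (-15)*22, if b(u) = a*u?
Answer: 540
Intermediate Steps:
b(u) = 15*u
b(14) - (-15)*22 = 15*14 - (-15)*22 = 210 - 1*(-330) = 210 + 330 = 540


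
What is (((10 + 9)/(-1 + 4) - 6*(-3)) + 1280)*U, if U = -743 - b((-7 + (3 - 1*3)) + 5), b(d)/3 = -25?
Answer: -2613884/3 ≈ -8.7130e+5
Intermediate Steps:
b(d) = -75 (b(d) = 3*(-25) = -75)
U = -668 (U = -743 - 1*(-75) = -743 + 75 = -668)
(((10 + 9)/(-1 + 4) - 6*(-3)) + 1280)*U = (((10 + 9)/(-1 + 4) - 6*(-3)) + 1280)*(-668) = ((19/3 + 18) + 1280)*(-668) = (73/3 + 1280)*(-668) = (3913/3)*(-668) = -2613884/3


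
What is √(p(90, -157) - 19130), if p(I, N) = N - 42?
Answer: I*√19329 ≈ 139.03*I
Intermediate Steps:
p(I, N) = -42 + N
√(p(90, -157) - 19130) = √((-42 - 157) - 19130) = √(-199 - 19130) = √(-19329) = I*√19329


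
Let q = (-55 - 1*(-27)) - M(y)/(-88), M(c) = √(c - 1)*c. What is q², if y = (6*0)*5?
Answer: 784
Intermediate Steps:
y = 0 (y = 0*5 = 0)
M(c) = c*√(-1 + c) (M(c) = √(-1 + c)*c = c*√(-1 + c))
q = -28 (q = (-55 - 1*(-27)) - 0*√(-1 + 0)/(-88) = (-55 + 27) - 0*√(-1)*(-1)/88 = -28 - 0*I*(-1)/88 = -28 - 0*(-1)/88 = -28 - 1*0 = -28 + 0 = -28)
q² = (-28)² = 784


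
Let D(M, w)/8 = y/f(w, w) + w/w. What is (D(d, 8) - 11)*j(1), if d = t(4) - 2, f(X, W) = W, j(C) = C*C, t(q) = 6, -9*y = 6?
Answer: -11/3 ≈ -3.6667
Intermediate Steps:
y = -⅔ (y = -⅑*6 = -⅔ ≈ -0.66667)
j(C) = C²
d = 4 (d = 6 - 2 = 4)
D(M, w) = 8 - 16/(3*w) (D(M, w) = 8*(-2/(3*w) + w/w) = 8*(-2/(3*w) + 1) = 8*(1 - 2/(3*w)) = 8 - 16/(3*w))
(D(d, 8) - 11)*j(1) = ((8 - 16/3/8) - 11)*1² = ((8 - 16/3*⅛) - 11)*1 = ((8 - ⅔) - 11)*1 = (22/3 - 11)*1 = -11/3*1 = -11/3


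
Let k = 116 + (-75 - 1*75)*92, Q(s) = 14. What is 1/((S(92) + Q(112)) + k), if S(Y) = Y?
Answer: -1/13578 ≈ -7.3649e-5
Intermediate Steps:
k = -13684 (k = 116 + (-75 - 75)*92 = 116 - 150*92 = 116 - 13800 = -13684)
1/((S(92) + Q(112)) + k) = 1/((92 + 14) - 13684) = 1/(106 - 13684) = 1/(-13578) = -1/13578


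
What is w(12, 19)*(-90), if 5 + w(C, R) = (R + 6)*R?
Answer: -42300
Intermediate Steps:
w(C, R) = -5 + R*(6 + R) (w(C, R) = -5 + (R + 6)*R = -5 + (6 + R)*R = -5 + R*(6 + R))
w(12, 19)*(-90) = (-5 + 19**2 + 6*19)*(-90) = (-5 + 361 + 114)*(-90) = 470*(-90) = -42300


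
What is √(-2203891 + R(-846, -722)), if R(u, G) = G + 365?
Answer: 2*I*√551062 ≈ 1484.7*I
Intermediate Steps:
R(u, G) = 365 + G
√(-2203891 + R(-846, -722)) = √(-2203891 + (365 - 722)) = √(-2203891 - 357) = √(-2204248) = 2*I*√551062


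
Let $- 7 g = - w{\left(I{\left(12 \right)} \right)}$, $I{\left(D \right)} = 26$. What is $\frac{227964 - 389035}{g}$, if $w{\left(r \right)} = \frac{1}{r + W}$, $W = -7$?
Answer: $-21422443$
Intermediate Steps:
$w{\left(r \right)} = \frac{1}{-7 + r}$ ($w{\left(r \right)} = \frac{1}{r - 7} = \frac{1}{-7 + r}$)
$g = \frac{1}{133}$ ($g = - \frac{\left(-1\right) \frac{1}{-7 + 26}}{7} = - \frac{\left(-1\right) \frac{1}{19}}{7} = \left(- \frac{1}{7}\right) \left(- \frac{1}{19}\right) = \frac{1}{133} \approx 0.0075188$)
$\frac{227964 - 389035}{g} = \left(227964 - 389035\right) \frac{1}{\frac{1}{133}} = \left(227964 - 389035\right) 133 = \left(-161071\right) 133 = -21422443$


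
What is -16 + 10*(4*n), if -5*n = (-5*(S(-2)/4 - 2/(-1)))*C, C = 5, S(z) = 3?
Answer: 534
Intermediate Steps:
n = 55/4 (n = -(-5*(3/4 - 2/(-1)))*5/5 = -(-5*(3*(1/4) - 2*(-1)))*5/5 = -(-5*(3/4 + 2))*5/5 = -(-5*11/4)*5/5 = -(-11)*5/4 = -1/5*(-275/4) = 55/4 ≈ 13.750)
-16 + 10*(4*n) = -16 + 10*(4*(55/4)) = -16 + 10*55 = -16 + 550 = 534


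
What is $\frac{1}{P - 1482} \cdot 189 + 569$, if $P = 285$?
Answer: $\frac{10808}{19} \approx 568.84$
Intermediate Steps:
$\frac{1}{P - 1482} \cdot 189 + 569 = \frac{1}{285 - 1482} \cdot 189 + 569 = \frac{1}{-1197} \cdot 189 + 569 = \left(- \frac{1}{1197}\right) 189 + 569 = - \frac{3}{19} + 569 = \frac{10808}{19}$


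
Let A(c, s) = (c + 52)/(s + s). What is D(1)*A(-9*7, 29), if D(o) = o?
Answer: -11/58 ≈ -0.18966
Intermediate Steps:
A(c, s) = (52 + c)/(2*s) (A(c, s) = (52 + c)/((2*s)) = (52 + c)*(1/(2*s)) = (52 + c)/(2*s))
D(1)*A(-9*7, 29) = 1*((1/2)*(52 - 9*7)/29) = 1*((1/2)*(1/29)*(52 - 63)) = 1*((1/2)*(1/29)*(-11)) = 1*(-11/58) = -11/58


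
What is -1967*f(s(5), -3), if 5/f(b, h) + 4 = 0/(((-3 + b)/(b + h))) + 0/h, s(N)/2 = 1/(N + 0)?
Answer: 9835/4 ≈ 2458.8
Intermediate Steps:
s(N) = 2/N (s(N) = 2/(N + 0) = 2/N)
f(b, h) = -5/4 (f(b, h) = 5/(-4 + (0/(((-3 + b)/(b + h))) + 0/h)) = 5/(-4 + (0/(((-3 + b)/(b + h))) + 0)) = 5/(-4 + (0*((b + h)/(-3 + b)) + 0)) = 5/(-4 + (0 + 0)) = 5/(-4 + 0) = 5/(-4) = 5*(-¼) = -5/4)
-1967*f(s(5), -3) = -1967*(-5/4) = 9835/4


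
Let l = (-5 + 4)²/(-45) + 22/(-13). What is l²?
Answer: 1006009/342225 ≈ 2.9396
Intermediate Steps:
l = -1003/585 (l = (-1)²*(-1/45) + 22*(-1/13) = 1*(-1/45) - 22/13 = -1/45 - 22/13 = -1003/585 ≈ -1.7145)
l² = (-1003/585)² = 1006009/342225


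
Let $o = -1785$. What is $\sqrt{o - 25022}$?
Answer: $i \sqrt{26807} \approx 163.73 i$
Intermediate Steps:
$\sqrt{o - 25022} = \sqrt{-1785 - 25022} = \sqrt{-26807} = i \sqrt{26807}$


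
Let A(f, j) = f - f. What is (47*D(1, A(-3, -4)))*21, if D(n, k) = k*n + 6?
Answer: 5922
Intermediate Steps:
A(f, j) = 0
D(n, k) = 6 + k*n
(47*D(1, A(-3, -4)))*21 = (47*(6 + 0*1))*21 = (47*(6 + 0))*21 = (47*6)*21 = 282*21 = 5922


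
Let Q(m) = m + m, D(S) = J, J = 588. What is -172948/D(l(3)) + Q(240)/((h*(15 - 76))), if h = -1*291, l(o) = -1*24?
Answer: -255809809/869799 ≈ -294.10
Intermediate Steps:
l(o) = -24
D(S) = 588
h = -291
Q(m) = 2*m
-172948/D(l(3)) + Q(240)/((h*(15 - 76))) = -172948/588 + (2*240)/((-291*(15 - 76))) = -172948*1/588 + 480/((-291*(-61))) = -43237/147 + 480/17751 = -43237/147 + 480*(1/17751) = -43237/147 + 160/5917 = -255809809/869799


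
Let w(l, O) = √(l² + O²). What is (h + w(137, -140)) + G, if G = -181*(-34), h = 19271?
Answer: 25425 + √38369 ≈ 25621.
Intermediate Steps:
w(l, O) = √(O² + l²)
G = 6154
(h + w(137, -140)) + G = (19271 + √((-140)² + 137²)) + 6154 = (19271 + √(19600 + 18769)) + 6154 = (19271 + √38369) + 6154 = 25425 + √38369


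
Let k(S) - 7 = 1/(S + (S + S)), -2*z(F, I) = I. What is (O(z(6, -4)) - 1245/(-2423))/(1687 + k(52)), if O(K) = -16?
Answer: -5853588/640314095 ≈ -0.0091417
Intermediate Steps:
z(F, I) = -I/2
k(S) = 7 + 1/(3*S) (k(S) = 7 + 1/(S + (S + S)) = 7 + 1/(S + 2*S) = 7 + 1/(3*S))
(O(z(6, -4)) - 1245/(-2423))/(1687 + k(52)) = (-16 - 1245/(-2423))/(1687 + (7 + (⅓)/52)) = (-16 - 1245*(-1/2423))/(1687 + (7 + (⅓)*(1/52))) = (-16 + 1245/2423)/(1687 + (7 + 1/156)) = -37523/(2423*(1687 + 1093/156)) = -37523/(2423*264265/156) = -37523/2423*156/264265 = -5853588/640314095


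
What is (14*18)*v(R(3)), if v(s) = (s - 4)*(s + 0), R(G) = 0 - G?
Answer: 5292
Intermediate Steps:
R(G) = -G
v(s) = s*(-4 + s) (v(s) = (-4 + s)*s = s*(-4 + s))
(14*18)*v(R(3)) = (14*18)*((-1*3)*(-4 - 1*3)) = 252*(-3*(-4 - 3)) = 252*(-3*(-7)) = 252*21 = 5292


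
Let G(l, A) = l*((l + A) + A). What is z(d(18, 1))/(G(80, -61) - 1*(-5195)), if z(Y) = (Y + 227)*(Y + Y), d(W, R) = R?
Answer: 456/1835 ≈ 0.24850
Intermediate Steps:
z(Y) = 2*Y*(227 + Y) (z(Y) = (227 + Y)*(2*Y) = 2*Y*(227 + Y))
G(l, A) = l*(l + 2*A) (G(l, A) = l*((A + l) + A) = l*(l + 2*A))
z(d(18, 1))/(G(80, -61) - 1*(-5195)) = (2*1*(227 + 1))/(80*(80 + 2*(-61)) - 1*(-5195)) = (2*1*228)/(80*(80 - 122) + 5195) = 456/(80*(-42) + 5195) = 456/(-3360 + 5195) = 456/1835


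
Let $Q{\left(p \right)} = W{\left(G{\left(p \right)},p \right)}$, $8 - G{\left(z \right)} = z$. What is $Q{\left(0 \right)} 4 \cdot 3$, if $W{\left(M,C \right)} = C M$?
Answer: $0$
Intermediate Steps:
$G{\left(z \right)} = 8 - z$
$Q{\left(p \right)} = p \left(8 - p\right)$
$Q{\left(0 \right)} 4 \cdot 3 = 0 \left(8 - 0\right) 4 \cdot 3 = 0 \left(8 + 0\right) 4 \cdot 3 = 0 \cdot 8 \cdot 4 \cdot 3 = 0 \cdot 4 \cdot 3 = 0 \cdot 3 = 0$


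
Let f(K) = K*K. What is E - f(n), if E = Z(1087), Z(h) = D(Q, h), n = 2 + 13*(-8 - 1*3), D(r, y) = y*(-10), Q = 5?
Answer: -30751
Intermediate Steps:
D(r, y) = -10*y
n = -141 (n = 2 + 13*(-8 - 3) = 2 + 13*(-11) = 2 - 143 = -141)
Z(h) = -10*h
E = -10870 (E = -10*1087 = -10870)
f(K) = K**2
E - f(n) = -10870 - 1*(-141)**2 = -10870 - 1*19881 = -10870 - 19881 = -30751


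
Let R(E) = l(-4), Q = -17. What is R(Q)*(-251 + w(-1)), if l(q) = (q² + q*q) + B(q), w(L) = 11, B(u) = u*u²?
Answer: 7680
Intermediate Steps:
B(u) = u³
l(q) = q³ + 2*q² (l(q) = (q² + q*q) + q³ = (q² + q²) + q³ = 2*q² + q³ = q³ + 2*q²)
R(E) = -32 (R(E) = (-4)²*(2 - 4) = 16*(-2) = -32)
R(Q)*(-251 + w(-1)) = -32*(-251 + 11) = -32*(-240) = 7680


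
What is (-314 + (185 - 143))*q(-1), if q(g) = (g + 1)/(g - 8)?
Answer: 0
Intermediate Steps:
q(g) = (1 + g)/(-8 + g)
(-314 + (185 - 143))*q(-1) = (-314 + (185 - 143))*((1 - 1)/(-8 - 1)) = (-314 + 42)*(0/(-9)) = -(-272)*0/9 = -272*0 = 0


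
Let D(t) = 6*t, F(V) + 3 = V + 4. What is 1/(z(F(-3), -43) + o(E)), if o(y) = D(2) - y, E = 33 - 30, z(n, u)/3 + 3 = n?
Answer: -⅙ ≈ -0.16667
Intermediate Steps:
F(V) = 1 + V (F(V) = -3 + (V + 4) = -3 + (4 + V) = 1 + V)
z(n, u) = -9 + 3*n
E = 3
o(y) = 12 - y (o(y) = 6*2 - y = 12 - y)
1/(z(F(-3), -43) + o(E)) = 1/((-9 + 3*(1 - 3)) + (12 - 1*3)) = 1/((-9 + 3*(-2)) + (12 - 3)) = 1/((-9 - 6) + 9) = 1/(-15 + 9) = 1/(-6) = -⅙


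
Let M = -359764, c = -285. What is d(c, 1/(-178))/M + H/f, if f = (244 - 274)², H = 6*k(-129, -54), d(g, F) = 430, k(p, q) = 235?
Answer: 2112001/1349115 ≈ 1.5655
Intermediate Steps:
H = 1410 (H = 6*235 = 1410)
f = 900 (f = (-30)² = 900)
d(c, 1/(-178))/M + H/f = 430/(-359764) + 1410/900 = 430*(-1/359764) + 1410*(1/900) = -215/179882 + 47/30 = 2112001/1349115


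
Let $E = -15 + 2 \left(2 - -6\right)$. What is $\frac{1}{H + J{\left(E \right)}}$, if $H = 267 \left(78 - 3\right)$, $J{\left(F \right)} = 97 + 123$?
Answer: $\frac{1}{20245} \approx 4.9395 \cdot 10^{-5}$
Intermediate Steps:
$E = 1$ ($E = -15 + 2 \left(2 + 6\right) = -15 + 2 \cdot 8 = -15 + 16 = 1$)
$J{\left(F \right)} = 220$
$H = 20025$ ($H = 267 \cdot 75 = 20025$)
$\frac{1}{H + J{\left(E \right)}} = \frac{1}{20025 + 220} = \frac{1}{20245}$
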